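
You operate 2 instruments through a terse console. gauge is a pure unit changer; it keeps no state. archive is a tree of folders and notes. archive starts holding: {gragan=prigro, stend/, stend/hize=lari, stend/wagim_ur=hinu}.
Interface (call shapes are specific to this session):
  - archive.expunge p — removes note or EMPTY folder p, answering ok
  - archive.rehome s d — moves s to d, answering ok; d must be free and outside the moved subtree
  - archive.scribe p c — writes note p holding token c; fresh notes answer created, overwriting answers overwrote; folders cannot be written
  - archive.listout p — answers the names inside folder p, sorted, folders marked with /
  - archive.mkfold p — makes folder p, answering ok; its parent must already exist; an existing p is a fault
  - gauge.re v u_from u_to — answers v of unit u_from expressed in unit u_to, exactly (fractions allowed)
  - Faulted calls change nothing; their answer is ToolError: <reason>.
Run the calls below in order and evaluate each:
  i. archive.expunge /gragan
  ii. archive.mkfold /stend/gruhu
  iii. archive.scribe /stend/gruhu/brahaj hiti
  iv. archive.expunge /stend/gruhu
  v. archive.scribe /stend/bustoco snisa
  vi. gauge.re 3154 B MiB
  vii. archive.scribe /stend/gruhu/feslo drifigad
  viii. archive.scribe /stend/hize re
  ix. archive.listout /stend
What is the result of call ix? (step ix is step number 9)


I run archive.expunge passing p: /gragan: ok.
I call archive.mkfold passing p: /stend/gruhu, giving ok.
I run archive.scribe passing p: /stend/gruhu/brahaj, c: hiti, which returns created.
Next I call archive.expunge passing p: /stend/gruhu, and see ToolError: not empty.
I run archive.scribe passing p: /stend/bustoco, c: snisa, and see created.
Now I run gauge.re passing v: 3154, u_from: B, u_to: MiB, → 1577/524288.
Using archive.scribe passing p: /stend/gruhu/feslo, c: drifigad, giving created.
I try archive.scribe passing p: /stend/hize, c: re: overwrote.
I run archive.listout passing p: /stend, giving [bustoco, gruhu/, hize, wagim_ur].

Answer: [bustoco, gruhu/, hize, wagim_ur]


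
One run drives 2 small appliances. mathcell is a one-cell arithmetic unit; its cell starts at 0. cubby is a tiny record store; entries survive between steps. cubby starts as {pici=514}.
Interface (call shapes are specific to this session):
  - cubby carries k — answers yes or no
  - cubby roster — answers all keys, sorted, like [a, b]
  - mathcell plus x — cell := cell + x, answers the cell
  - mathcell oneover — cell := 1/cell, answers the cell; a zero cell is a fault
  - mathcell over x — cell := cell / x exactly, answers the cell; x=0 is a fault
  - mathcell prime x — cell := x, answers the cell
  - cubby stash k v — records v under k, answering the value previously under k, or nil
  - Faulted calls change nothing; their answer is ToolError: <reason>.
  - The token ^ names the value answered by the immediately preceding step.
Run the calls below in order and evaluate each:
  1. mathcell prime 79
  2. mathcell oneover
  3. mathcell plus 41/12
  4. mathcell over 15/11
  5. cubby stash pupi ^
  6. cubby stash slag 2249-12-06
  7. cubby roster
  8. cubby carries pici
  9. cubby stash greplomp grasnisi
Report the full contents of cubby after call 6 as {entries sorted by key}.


Answer: {pici=514, pupi=35761/14220, slag=2249-12-06}

Derivation:
Do: mathcell prime[79]
See: 79
Do: mathcell oneover[]
See: 1/79
Do: mathcell plus[41/12]
See: 3251/948
Do: mathcell over[15/11]
See: 35761/14220
Do: cubby stash[pupi; ^]
See: nil
Do: cubby stash[slag; 2249-12-06]
See: nil
Do: cubby roster[]
See: [pici, pupi, slag]
Do: cubby carries[pici]
See: yes
Do: cubby stash[greplomp; grasnisi]
See: nil


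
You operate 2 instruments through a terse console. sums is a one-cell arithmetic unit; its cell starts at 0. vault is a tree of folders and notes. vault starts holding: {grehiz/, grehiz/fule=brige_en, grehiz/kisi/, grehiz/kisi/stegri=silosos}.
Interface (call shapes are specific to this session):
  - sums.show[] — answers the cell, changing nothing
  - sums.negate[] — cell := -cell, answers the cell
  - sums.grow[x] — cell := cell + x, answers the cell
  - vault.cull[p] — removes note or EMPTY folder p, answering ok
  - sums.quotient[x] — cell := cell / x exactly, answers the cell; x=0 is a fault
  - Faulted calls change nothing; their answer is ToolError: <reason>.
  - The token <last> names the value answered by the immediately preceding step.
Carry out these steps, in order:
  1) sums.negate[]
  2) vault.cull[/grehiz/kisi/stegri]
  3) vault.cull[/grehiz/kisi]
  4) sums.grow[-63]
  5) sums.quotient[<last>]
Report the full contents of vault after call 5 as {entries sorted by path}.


→ sums.negate()
← 0
→ vault.cull(p: /grehiz/kisi/stegri)
← ok
→ vault.cull(p: /grehiz/kisi)
← ok
→ sums.grow(x: -63)
← -63
→ sums.quotient(x: <last>)
← 1

Answer: {grehiz/, grehiz/fule=brige_en}


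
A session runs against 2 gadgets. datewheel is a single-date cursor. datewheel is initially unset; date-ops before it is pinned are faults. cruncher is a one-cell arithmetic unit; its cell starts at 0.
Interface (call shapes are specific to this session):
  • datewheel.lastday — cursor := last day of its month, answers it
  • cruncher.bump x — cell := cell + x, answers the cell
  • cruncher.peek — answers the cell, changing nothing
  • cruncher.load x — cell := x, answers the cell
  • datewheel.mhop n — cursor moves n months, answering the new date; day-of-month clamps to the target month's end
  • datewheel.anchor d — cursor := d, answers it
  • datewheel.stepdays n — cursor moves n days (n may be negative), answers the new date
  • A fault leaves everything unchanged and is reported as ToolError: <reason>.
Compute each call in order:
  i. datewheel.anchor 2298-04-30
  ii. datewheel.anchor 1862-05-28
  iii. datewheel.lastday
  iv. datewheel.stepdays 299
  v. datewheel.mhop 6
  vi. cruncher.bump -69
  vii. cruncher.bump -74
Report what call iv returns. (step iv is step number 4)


~$ datewheel.anchor d: 2298-04-30
:: 2298-04-30
~$ datewheel.anchor d: 1862-05-28
:: 1862-05-28
~$ datewheel.lastday
:: 1862-05-31
~$ datewheel.stepdays n: 299
:: 1863-03-26
~$ datewheel.mhop n: 6
:: 1863-09-26
~$ cruncher.bump x: -69
:: -69
~$ cruncher.bump x: -74
:: -143

Answer: 1863-03-26


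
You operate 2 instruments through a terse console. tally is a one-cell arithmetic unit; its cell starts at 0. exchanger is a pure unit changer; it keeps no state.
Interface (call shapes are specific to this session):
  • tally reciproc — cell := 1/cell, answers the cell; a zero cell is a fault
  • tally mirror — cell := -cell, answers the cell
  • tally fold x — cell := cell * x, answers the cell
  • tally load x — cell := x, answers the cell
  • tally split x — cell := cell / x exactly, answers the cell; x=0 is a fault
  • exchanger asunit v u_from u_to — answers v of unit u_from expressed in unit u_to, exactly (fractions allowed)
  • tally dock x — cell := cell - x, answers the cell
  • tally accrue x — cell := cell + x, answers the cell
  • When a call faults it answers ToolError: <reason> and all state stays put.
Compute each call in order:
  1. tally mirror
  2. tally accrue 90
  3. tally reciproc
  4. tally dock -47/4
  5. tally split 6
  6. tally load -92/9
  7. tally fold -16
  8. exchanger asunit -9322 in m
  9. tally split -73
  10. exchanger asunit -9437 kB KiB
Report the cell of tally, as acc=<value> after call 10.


I try tally mirror(), which returns 0.
I run tally accrue(x: 90), and see 90.
Next I call tally reciproc, which returns 1/90.
I run tally dock(x: -47/4), and get 2117/180.
Calling tally split(x: 6), — result: 2117/1080.
Now I run tally load(x: -92/9), and get -92/9.
I call tally fold(x: -16), and get 1472/9.
Now I run exchanger asunit(v: -9322, u_from: in, u_to: m), and observe -591947/2500.
Next I call tally split(x: -73), giving -1472/657.
Calling exchanger asunit(v: -9437, u_from: kB, u_to: KiB), which returns -1179625/128.

Answer: acc=-1472/657


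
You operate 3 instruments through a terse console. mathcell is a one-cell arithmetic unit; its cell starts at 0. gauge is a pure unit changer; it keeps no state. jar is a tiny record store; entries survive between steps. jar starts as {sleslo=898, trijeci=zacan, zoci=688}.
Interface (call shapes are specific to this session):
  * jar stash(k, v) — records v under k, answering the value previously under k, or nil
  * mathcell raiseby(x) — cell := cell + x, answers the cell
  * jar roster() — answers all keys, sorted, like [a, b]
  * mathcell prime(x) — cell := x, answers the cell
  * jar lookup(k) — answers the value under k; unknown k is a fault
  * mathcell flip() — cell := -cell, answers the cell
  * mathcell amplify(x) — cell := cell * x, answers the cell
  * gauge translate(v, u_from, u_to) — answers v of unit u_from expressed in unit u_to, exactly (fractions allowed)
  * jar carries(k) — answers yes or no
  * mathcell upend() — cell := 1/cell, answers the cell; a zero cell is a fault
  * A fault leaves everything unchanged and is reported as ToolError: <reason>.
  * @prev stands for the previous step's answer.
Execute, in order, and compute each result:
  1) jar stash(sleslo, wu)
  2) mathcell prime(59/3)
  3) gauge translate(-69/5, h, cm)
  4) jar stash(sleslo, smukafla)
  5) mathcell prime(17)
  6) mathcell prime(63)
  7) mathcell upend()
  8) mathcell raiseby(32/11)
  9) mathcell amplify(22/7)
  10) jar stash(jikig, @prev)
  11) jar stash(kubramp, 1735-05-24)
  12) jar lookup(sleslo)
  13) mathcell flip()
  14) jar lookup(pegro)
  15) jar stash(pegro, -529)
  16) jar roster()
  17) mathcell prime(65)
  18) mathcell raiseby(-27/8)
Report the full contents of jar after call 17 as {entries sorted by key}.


Answer: {jikig=4054/441, kubramp=1735-05-24, pegro=-529, sleslo=smukafla, trijeci=zacan, zoci=688}

Derivation:
Invoking jar stash passing k→sleslo, v→wu, and get 898.
Calling mathcell prime passing x→59/3, and get 59/3.
Then gauge translate passing v→-69/5, u_from→h, u_to→cm, → ToolError: incompatible units.
Next I call jar stash passing k→sleslo, v→smukafla, — result: wu.
Calling mathcell prime passing x→17, giving 17.
I invoke mathcell prime passing x→63, and see 63.
Next I call mathcell upend, yielding 1/63.
I call mathcell raiseby passing x→32/11, → 2027/693.
I invoke mathcell amplify passing x→22/7, giving 4054/441.
I run jar stash passing k→jikig, v→@prev, which returns nil.
Using jar stash passing k→kubramp, v→1735-05-24, which returns nil.
Using jar lookup passing k→sleslo, — result: smukafla.
I call mathcell flip, — result: -4054/441.
Next I call jar lookup passing k→pegro, yielding ToolError: no such key pegro.
Calling jar stash passing k→pegro, v→-529, which returns nil.
Next I call jar roster(), and observe [jikig, kubramp, pegro, sleslo, trijeci, zoci].
I call mathcell prime passing x→65, → 65.
Invoking mathcell raiseby passing x→-27/8, — result: 493/8.


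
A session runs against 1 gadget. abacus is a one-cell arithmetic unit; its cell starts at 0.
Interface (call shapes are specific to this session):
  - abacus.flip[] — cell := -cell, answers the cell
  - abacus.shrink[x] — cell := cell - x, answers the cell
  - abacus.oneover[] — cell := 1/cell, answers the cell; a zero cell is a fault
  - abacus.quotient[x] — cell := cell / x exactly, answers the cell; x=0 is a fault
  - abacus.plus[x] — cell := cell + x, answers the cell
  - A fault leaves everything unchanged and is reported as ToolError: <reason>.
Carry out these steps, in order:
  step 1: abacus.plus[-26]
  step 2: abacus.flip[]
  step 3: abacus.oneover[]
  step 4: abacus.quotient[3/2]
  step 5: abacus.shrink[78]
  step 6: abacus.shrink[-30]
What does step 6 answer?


Step: plus[x='-26']
Result: -26
Step: flip[]
Result: 26
Step: oneover[]
Result: 1/26
Step: quotient[x='3/2']
Result: 1/39
Step: shrink[x='78']
Result: -3041/39
Step: shrink[x='-30']
Result: -1871/39

Answer: -1871/39


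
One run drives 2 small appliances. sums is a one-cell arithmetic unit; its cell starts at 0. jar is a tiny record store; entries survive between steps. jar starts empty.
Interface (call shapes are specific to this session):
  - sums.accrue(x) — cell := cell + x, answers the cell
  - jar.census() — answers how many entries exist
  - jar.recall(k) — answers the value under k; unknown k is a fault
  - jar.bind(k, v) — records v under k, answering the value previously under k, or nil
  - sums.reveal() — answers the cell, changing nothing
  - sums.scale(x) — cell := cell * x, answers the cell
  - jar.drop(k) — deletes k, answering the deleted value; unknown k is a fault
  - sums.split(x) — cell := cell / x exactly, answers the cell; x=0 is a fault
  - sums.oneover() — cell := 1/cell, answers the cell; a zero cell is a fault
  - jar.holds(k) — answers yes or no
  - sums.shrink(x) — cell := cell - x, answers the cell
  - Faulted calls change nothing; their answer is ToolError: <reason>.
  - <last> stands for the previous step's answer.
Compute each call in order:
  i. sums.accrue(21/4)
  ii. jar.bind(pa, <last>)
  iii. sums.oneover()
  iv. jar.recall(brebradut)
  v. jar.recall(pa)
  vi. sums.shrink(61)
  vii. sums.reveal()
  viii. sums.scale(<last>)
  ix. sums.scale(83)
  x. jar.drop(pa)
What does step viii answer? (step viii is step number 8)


→ accrue(x→21/4)
← 21/4
→ bind(k→pa, v→<last>)
← nil
→ oneover()
← 4/21
→ recall(k→brebradut)
← ToolError: no such key brebradut
→ recall(k→pa)
← 21/4
→ shrink(x→61)
← -1277/21
→ reveal()
← -1277/21
→ scale(x→<last>)
← 1630729/441
→ scale(x→83)
← 135350507/441
→ drop(k→pa)
← 21/4

Answer: 1630729/441


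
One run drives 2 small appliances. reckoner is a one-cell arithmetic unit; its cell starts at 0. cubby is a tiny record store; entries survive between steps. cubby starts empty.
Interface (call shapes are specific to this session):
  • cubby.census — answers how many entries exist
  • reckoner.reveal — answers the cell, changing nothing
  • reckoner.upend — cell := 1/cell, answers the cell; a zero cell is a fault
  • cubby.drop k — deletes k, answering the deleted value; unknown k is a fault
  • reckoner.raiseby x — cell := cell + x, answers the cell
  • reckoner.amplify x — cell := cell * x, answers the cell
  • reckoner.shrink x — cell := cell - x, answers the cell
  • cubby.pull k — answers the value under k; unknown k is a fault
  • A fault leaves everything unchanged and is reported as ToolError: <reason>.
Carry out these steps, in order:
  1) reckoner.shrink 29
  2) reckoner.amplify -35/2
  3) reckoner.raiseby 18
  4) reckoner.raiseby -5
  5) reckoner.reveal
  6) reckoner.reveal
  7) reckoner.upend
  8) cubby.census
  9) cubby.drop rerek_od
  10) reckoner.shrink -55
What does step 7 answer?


→ reckoner.shrink(x→29)
← -29
→ reckoner.amplify(x→-35/2)
← 1015/2
→ reckoner.raiseby(x→18)
← 1051/2
→ reckoner.raiseby(x→-5)
← 1041/2
→ reckoner.reveal()
← 1041/2
→ reckoner.reveal()
← 1041/2
→ reckoner.upend()
← 2/1041
→ cubby.census()
← 0
→ cubby.drop(k→rerek_od)
← ToolError: no such key rerek_od
→ reckoner.shrink(x→-55)
← 57257/1041

Answer: 2/1041


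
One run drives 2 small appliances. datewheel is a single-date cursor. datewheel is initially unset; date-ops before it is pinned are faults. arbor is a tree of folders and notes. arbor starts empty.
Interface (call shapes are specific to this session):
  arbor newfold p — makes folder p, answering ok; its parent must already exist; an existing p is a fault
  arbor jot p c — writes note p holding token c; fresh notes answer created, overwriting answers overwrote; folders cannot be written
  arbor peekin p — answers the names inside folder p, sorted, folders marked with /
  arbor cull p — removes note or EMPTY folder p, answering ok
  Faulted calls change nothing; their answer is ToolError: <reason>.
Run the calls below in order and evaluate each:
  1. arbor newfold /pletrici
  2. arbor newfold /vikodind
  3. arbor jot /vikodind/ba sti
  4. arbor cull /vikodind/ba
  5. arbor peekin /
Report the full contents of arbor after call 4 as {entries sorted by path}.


Answer: {pletrici/, vikodind/}

Derivation:
==> arbor newfold(p→/pletrici)
<== ok
==> arbor newfold(p→/vikodind)
<== ok
==> arbor jot(p→/vikodind/ba, c→sti)
<== created
==> arbor cull(p→/vikodind/ba)
<== ok
==> arbor peekin(p→/)
<== [pletrici/, vikodind/]


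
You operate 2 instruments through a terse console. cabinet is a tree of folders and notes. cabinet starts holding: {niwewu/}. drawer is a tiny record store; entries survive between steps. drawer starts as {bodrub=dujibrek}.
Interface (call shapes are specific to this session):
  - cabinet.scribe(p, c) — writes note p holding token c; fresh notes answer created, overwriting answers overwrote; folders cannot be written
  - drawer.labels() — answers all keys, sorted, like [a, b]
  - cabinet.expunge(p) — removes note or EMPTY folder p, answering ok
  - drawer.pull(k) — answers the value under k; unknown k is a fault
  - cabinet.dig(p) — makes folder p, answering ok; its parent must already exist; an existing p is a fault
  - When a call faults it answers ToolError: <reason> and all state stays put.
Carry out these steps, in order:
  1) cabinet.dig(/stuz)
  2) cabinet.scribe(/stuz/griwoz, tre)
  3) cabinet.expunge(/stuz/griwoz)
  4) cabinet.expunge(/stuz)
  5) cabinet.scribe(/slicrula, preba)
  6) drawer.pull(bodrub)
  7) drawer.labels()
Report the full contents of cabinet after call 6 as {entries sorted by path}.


Step: dig[p='/stuz']
Result: ok
Step: scribe[p='/stuz/griwoz'; c='tre']
Result: created
Step: expunge[p='/stuz/griwoz']
Result: ok
Step: expunge[p='/stuz']
Result: ok
Step: scribe[p='/slicrula'; c='preba']
Result: created
Step: pull[k='bodrub']
Result: dujibrek
Step: labels[]
Result: [bodrub]

Answer: {niwewu/, slicrula=preba}


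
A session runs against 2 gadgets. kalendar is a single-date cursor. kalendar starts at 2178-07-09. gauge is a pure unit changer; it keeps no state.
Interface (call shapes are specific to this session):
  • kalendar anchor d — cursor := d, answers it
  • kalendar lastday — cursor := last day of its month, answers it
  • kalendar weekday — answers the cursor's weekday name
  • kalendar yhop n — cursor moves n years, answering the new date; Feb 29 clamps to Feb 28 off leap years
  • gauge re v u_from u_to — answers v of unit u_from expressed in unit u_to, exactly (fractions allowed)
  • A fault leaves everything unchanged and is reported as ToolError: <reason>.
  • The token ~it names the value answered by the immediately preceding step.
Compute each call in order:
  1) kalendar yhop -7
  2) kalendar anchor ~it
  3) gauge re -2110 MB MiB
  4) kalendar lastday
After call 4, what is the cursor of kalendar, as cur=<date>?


$ kalendar yhop n→-7
= 2171-07-09
$ kalendar anchor d→~it
= 2171-07-09
$ gauge re v→-2110 u_from→MB u_to→MiB
= -16484375/8192
$ kalendar lastday
= 2171-07-31

Answer: cur=2171-07-31


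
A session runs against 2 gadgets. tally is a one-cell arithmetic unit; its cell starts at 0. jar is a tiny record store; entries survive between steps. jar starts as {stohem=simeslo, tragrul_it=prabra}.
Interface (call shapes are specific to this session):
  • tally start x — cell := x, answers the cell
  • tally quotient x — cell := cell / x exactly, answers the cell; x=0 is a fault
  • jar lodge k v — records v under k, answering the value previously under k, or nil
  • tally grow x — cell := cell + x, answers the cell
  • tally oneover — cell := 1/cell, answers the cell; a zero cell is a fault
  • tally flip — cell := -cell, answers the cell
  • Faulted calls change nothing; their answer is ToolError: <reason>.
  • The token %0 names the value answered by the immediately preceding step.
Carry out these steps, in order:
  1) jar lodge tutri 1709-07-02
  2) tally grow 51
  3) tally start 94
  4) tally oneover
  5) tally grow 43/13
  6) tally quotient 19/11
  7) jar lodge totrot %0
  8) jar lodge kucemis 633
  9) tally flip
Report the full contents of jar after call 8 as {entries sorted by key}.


I use jar lodge passing tutri, 1709-07-02, and get nil.
Invoking tally grow passing 51, and see 51.
Next I call tally start passing 94, — result: 94.
I use tally oneover(), which returns 1/94.
I call tally grow passing 43/13, yielding 4055/1222.
Now I run tally quotient passing 19/11, which returns 44605/23218.
I invoke jar lodge passing totrot, %0, → nil.
Invoking jar lodge passing kucemis, 633, giving nil.
Invoking tally flip, yielding -44605/23218.

Answer: {kucemis=633, stohem=simeslo, totrot=44605/23218, tragrul_it=prabra, tutri=1709-07-02}


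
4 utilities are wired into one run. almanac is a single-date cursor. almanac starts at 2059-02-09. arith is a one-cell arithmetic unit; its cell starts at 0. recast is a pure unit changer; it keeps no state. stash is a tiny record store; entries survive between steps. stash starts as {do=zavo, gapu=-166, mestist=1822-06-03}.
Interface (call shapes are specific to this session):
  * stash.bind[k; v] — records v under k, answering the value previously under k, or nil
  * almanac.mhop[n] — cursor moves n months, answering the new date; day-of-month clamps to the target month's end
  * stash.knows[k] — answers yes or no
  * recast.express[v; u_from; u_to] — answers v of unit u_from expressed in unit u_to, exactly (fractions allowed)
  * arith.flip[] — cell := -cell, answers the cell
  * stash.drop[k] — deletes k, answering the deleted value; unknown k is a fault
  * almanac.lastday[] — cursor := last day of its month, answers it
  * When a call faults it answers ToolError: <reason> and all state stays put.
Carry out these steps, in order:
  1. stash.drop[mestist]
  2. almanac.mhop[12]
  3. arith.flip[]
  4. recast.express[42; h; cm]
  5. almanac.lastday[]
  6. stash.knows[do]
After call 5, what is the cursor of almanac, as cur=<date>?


Step: stash.drop[mestist]
Result: 1822-06-03
Step: almanac.mhop[12]
Result: 2060-02-09
Step: arith.flip[]
Result: 0
Step: recast.express[42; h; cm]
Result: ToolError: incompatible units
Step: almanac.lastday[]
Result: 2060-02-29
Step: stash.knows[do]
Result: yes

Answer: cur=2060-02-29


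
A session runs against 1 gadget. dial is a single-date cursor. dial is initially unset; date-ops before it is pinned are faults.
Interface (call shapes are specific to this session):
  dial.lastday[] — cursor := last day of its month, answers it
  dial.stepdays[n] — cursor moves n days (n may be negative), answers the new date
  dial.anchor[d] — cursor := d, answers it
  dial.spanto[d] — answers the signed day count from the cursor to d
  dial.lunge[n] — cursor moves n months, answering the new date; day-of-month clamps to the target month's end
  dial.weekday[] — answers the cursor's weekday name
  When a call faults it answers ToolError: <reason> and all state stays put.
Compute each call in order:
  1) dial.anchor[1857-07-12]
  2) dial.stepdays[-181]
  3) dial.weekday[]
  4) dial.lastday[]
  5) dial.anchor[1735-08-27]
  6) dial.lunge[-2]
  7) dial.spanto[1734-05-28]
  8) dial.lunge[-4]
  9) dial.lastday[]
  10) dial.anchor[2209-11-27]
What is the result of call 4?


Answer: 1857-01-31

Derivation:
I invoke dial.anchor on d=1857-07-12, — result: 1857-07-12.
I run dial.stepdays on n=-181, giving 1857-01-12.
Next I call dial.weekday, and observe Monday.
I call dial.lastday(), yielding 1857-01-31.
I use dial.anchor on d=1735-08-27, and see 1735-08-27.
I run dial.lunge on n=-2, which returns 1735-06-27.
Using dial.spanto on d=1734-05-28, and see -395.
Next I call dial.lunge on n=-4, and get 1735-02-27.
I try dial.lastday(), → 1735-02-28.
Invoking dial.anchor on d=2209-11-27, — result: 2209-11-27.


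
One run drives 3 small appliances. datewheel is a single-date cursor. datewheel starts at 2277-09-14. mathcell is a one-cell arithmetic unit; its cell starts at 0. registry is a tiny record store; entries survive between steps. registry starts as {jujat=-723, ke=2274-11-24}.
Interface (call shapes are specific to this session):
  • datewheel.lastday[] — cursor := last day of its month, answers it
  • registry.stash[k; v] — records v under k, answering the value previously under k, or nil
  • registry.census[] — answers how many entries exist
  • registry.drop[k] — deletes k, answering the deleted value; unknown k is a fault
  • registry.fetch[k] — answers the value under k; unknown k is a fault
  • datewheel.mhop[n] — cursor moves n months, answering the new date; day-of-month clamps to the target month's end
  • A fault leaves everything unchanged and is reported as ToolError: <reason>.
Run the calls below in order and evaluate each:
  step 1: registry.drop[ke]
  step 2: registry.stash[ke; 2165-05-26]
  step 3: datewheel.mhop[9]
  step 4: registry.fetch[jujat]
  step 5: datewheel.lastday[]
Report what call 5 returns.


-- 1. drop(k→ke) : 2274-11-24
-- 2. stash(k→ke, v→2165-05-26) : nil
-- 3. mhop(n→9) : 2278-06-14
-- 4. fetch(k→jujat) : -723
-- 5. lastday() : 2278-06-30

Answer: 2278-06-30


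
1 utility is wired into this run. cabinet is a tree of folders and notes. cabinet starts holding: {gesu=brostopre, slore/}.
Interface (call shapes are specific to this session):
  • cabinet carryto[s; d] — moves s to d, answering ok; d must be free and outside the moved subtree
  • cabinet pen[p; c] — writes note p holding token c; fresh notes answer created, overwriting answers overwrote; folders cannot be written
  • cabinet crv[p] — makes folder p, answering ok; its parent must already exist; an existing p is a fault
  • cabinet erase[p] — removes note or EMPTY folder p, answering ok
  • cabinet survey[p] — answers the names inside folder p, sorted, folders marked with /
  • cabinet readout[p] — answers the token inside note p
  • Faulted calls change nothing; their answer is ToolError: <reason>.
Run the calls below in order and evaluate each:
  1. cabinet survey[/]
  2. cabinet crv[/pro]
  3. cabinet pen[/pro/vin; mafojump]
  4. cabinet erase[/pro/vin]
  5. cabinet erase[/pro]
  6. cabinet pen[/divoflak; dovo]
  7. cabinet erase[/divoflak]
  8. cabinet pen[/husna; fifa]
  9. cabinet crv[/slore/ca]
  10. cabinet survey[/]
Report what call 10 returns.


Answer: [gesu, husna, slore/]

Derivation:
CALL cabinet survey[p→/]
RET  [gesu, slore/]
CALL cabinet crv[p→/pro]
RET  ok
CALL cabinet pen[p→/pro/vin; c→mafojump]
RET  created
CALL cabinet erase[p→/pro/vin]
RET  ok
CALL cabinet erase[p→/pro]
RET  ok
CALL cabinet pen[p→/divoflak; c→dovo]
RET  created
CALL cabinet erase[p→/divoflak]
RET  ok
CALL cabinet pen[p→/husna; c→fifa]
RET  created
CALL cabinet crv[p→/slore/ca]
RET  ok
CALL cabinet survey[p→/]
RET  [gesu, husna, slore/]


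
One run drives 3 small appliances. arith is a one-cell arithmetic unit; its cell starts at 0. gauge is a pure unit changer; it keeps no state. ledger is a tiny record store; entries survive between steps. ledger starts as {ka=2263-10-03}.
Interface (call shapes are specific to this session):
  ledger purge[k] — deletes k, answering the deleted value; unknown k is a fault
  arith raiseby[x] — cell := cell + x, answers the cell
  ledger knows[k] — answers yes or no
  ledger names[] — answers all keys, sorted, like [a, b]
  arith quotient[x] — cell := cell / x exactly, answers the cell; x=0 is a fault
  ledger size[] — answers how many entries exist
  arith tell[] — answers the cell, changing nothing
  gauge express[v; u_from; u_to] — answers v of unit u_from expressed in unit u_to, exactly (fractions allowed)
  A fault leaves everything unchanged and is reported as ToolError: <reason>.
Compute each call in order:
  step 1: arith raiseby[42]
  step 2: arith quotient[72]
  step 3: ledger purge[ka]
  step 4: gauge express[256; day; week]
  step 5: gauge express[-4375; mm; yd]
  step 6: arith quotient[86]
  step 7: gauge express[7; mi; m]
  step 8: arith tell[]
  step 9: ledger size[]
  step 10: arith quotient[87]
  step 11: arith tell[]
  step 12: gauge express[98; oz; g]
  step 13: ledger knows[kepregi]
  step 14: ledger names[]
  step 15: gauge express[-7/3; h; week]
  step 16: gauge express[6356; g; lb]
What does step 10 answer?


Answer: 7/89784

Derivation:
# 1. arith raiseby(x: 42) : 42
# 2. arith quotient(x: 72) : 7/12
# 3. ledger purge(k: ka) : 2263-10-03
# 4. gauge express(v: 256, u_from: day, u_to: week) : 256/7
# 5. gauge express(v: -4375, u_from: mm, u_to: yd) : -21875/4572
# 6. arith quotient(x: 86) : 7/1032
# 7. gauge express(v: 7, u_from: mi, u_to: m) : 1408176/125
# 8. arith tell() : 7/1032
# 9. ledger size() : 0
# 10. arith quotient(x: 87) : 7/89784
# 11. arith tell() : 7/89784
# 12. gauge express(v: 98, u_from: oz, u_to: g) : 2222602613/800000
# 13. ledger knows(k: kepregi) : no
# 14. ledger names() : []
# 15. gauge express(v: -7/3, u_from: h, u_to: week) : -1/72
# 16. gauge express(v: 6356, u_from: g, u_to: lb) : 90800000/6479891


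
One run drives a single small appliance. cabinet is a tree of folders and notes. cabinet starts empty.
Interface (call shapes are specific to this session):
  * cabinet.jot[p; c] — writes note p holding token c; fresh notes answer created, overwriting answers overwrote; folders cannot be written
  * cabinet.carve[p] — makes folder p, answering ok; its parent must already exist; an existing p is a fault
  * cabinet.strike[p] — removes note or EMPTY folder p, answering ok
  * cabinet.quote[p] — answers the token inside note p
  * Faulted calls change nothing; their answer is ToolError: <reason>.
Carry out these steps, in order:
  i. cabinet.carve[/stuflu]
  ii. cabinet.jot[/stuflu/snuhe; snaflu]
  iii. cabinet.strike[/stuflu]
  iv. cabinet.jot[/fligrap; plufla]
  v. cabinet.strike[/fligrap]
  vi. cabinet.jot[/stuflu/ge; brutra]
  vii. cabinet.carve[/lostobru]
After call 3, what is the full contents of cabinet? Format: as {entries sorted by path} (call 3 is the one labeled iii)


Answer: {stuflu/, stuflu/snuhe=snaflu}

Derivation:
>> cabinet.carve(p→/stuflu)
<< ok
>> cabinet.jot(p→/stuflu/snuhe, c→snaflu)
<< created
>> cabinet.strike(p→/stuflu)
<< ToolError: not empty
>> cabinet.jot(p→/fligrap, c→plufla)
<< created
>> cabinet.strike(p→/fligrap)
<< ok
>> cabinet.jot(p→/stuflu/ge, c→brutra)
<< created
>> cabinet.carve(p→/lostobru)
<< ok


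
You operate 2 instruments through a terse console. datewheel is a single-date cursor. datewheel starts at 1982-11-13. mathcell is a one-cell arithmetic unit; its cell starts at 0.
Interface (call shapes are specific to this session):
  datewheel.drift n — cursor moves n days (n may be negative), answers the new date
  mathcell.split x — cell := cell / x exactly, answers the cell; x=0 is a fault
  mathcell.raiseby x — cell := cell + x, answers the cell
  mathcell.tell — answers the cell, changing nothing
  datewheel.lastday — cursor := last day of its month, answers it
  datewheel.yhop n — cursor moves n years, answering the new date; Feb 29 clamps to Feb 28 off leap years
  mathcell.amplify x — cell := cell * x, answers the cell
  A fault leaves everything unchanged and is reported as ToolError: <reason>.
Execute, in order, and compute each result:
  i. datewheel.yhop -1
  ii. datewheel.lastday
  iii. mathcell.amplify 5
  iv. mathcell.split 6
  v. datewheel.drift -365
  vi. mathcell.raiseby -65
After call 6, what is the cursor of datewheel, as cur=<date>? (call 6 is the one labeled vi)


Answer: cur=1980-11-30

Derivation:
$ datewheel.yhop n=-1
= 1981-11-13
$ datewheel.lastday
= 1981-11-30
$ mathcell.amplify x=5
= 0
$ mathcell.split x=6
= 0
$ datewheel.drift n=-365
= 1980-11-30
$ mathcell.raiseby x=-65
= -65


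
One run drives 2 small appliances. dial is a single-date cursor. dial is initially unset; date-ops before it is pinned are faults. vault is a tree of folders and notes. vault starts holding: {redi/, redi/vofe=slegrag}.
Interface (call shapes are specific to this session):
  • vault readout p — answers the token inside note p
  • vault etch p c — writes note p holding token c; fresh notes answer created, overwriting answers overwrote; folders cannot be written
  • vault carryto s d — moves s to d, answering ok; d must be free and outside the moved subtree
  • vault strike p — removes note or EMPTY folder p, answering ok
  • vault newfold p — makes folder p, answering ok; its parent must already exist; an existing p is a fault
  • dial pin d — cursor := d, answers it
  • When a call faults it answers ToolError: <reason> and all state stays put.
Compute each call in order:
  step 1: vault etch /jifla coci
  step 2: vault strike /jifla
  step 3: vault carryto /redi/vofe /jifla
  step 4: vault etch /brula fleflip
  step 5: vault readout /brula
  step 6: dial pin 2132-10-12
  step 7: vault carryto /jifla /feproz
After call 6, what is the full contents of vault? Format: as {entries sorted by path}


# vault etch(p='/jifla', c='coci') -> created
# vault strike(p='/jifla') -> ok
# vault carryto(s='/redi/vofe', d='/jifla') -> ok
# vault etch(p='/brula', c='fleflip') -> created
# vault readout(p='/brula') -> fleflip
# dial pin(d='2132-10-12') -> 2132-10-12
# vault carryto(s='/jifla', d='/feproz') -> ok

Answer: {brula=fleflip, jifla=slegrag, redi/}


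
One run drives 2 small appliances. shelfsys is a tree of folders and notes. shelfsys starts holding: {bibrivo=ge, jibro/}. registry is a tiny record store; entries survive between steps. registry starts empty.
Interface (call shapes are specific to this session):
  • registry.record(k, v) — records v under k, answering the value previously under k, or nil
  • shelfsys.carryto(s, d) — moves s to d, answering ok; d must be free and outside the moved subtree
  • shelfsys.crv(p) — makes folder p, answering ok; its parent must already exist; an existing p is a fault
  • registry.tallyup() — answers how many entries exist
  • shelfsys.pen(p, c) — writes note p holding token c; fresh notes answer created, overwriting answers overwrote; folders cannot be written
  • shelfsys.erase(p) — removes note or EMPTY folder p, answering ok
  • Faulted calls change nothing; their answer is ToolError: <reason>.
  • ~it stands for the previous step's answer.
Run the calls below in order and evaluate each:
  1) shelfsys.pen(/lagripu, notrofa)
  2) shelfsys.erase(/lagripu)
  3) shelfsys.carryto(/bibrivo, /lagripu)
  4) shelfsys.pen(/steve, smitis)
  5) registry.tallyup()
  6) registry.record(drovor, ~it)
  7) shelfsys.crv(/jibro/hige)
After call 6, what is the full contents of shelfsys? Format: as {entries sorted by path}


Act: shelfsys.pen[/lagripu; notrofa]
Obs: created
Act: shelfsys.erase[/lagripu]
Obs: ok
Act: shelfsys.carryto[/bibrivo; /lagripu]
Obs: ok
Act: shelfsys.pen[/steve; smitis]
Obs: created
Act: registry.tallyup[]
Obs: 0
Act: registry.record[drovor; ~it]
Obs: nil
Act: shelfsys.crv[/jibro/hige]
Obs: ok

Answer: {jibro/, lagripu=ge, steve=smitis}


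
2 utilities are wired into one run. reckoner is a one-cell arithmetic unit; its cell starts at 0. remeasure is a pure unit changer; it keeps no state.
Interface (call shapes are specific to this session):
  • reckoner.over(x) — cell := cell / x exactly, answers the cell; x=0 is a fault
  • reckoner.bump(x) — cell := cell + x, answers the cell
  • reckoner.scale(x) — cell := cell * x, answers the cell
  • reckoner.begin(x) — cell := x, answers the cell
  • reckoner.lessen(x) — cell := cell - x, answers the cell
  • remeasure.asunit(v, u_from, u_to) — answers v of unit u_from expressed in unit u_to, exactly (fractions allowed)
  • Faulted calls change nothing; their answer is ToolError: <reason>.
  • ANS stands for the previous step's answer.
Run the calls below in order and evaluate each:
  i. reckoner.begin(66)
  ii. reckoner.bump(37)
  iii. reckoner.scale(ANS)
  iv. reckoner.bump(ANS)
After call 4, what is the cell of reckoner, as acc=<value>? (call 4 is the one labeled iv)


;; 1. reckoner.begin(x='66') -> 66
;; 2. reckoner.bump(x='37') -> 103
;; 3. reckoner.scale(x='ANS') -> 10609
;; 4. reckoner.bump(x='ANS') -> 21218

Answer: acc=21218


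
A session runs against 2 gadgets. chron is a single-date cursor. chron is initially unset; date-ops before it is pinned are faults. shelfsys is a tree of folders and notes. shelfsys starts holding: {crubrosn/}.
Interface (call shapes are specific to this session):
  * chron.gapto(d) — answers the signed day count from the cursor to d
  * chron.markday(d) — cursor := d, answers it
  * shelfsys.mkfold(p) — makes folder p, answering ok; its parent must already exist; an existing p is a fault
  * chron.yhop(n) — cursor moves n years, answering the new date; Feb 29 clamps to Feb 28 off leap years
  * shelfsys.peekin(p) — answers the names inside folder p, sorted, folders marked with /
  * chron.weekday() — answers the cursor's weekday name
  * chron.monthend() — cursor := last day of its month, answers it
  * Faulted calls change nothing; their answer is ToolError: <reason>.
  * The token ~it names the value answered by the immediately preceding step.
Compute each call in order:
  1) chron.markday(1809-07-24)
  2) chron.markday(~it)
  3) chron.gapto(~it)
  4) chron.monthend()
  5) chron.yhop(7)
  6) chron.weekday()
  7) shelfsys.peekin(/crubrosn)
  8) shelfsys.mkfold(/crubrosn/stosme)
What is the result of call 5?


Answer: 1816-07-31

Derivation:
Then chron.markday with d: 1809-07-24, — result: 1809-07-24.
Now I run chron.markday with d: ~it: 1809-07-24.
I try chron.gapto with d: ~it, — result: 0.
Invoking chron.monthend(), yielding 1809-07-31.
Now I run chron.yhop with n: 7, and observe 1816-07-31.
I run chron.weekday, and get Wednesday.
Calling shelfsys.peekin with p: /crubrosn, which returns [].
Now I run shelfsys.mkfold with p: /crubrosn/stosme, and get ok.


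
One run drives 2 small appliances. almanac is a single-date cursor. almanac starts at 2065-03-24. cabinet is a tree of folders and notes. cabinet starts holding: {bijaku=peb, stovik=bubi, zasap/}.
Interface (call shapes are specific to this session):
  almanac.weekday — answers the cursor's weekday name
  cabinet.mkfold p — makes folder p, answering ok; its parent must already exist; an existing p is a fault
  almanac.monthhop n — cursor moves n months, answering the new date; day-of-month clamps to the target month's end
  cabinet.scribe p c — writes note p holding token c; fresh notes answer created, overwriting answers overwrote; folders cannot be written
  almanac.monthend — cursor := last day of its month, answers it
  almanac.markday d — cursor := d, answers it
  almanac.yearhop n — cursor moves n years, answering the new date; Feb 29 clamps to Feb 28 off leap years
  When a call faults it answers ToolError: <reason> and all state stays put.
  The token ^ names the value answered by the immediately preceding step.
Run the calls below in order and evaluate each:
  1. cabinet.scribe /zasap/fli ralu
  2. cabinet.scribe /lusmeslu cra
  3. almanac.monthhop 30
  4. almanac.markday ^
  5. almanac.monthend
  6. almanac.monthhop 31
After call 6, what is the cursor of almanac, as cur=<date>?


[in] cabinet.scribe p='/zasap/fli' c='ralu'
[out] created
[in] cabinet.scribe p='/lusmeslu' c='cra'
[out] created
[in] almanac.monthhop n='30'
[out] 2067-09-24
[in] almanac.markday d='^'
[out] 2067-09-24
[in] almanac.monthend
[out] 2067-09-30
[in] almanac.monthhop n='31'
[out] 2070-04-30

Answer: cur=2070-04-30


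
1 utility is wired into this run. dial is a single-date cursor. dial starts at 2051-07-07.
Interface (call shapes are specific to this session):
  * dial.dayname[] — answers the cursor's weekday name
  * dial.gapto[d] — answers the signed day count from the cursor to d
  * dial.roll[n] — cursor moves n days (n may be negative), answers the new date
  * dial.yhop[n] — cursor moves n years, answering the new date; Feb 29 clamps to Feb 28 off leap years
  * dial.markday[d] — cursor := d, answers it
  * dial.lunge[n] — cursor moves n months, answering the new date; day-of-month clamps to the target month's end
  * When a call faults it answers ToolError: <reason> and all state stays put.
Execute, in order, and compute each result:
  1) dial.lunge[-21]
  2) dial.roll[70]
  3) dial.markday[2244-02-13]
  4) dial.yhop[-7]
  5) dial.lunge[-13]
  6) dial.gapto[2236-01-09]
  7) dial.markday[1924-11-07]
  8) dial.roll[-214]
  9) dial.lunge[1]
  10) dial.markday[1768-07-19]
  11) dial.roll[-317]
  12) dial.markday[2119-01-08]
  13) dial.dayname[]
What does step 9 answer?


>> lunge(n→-21)
<< 2049-10-07
>> roll(n→70)
<< 2049-12-16
>> markday(d→2244-02-13)
<< 2244-02-13
>> yhop(n→-7)
<< 2237-02-13
>> lunge(n→-13)
<< 2236-01-13
>> gapto(d→2236-01-09)
<< -4
>> markday(d→1924-11-07)
<< 1924-11-07
>> roll(n→-214)
<< 1924-04-07
>> lunge(n→1)
<< 1924-05-07
>> markday(d→1768-07-19)
<< 1768-07-19
>> roll(n→-317)
<< 1767-09-06
>> markday(d→2119-01-08)
<< 2119-01-08
>> dayname()
<< Sunday

Answer: 1924-05-07
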